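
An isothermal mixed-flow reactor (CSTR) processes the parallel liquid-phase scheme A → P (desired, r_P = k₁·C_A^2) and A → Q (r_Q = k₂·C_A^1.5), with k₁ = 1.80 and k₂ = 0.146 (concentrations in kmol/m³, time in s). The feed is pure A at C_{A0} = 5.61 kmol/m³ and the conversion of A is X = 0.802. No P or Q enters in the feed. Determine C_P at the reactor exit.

Exit C_A = C_{A0}(1−X) = 5.61×0.198 = 1.111 kmol/m³.
In a CSTR the entire volume is at exit conditions, so r_P = 1.80×1.111^2 = 2.221 and r_Q = 0.146×1.111^1.5 = 0.1709.
Fraction of consumed A going to P: r_P/(r_P+r_Q) = 0.9285.
C_P = 0.9285·C_{A0}·X = 0.9285×5.61×0.802 = 4.18 kmol/m³.

4.18 kmol/m³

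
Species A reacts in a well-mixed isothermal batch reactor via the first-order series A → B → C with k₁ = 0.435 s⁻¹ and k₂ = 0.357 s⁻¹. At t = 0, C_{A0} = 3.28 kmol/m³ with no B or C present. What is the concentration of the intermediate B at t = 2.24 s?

The intermediate concentration in a first-order A→B→C sequence is C_B = k₁C_{A0}(e^(−k₁t) − e^(−k₂t))/(k₂−k₁).
e^(−k₁t) = e^(−0.435×2.24) = e^(−0.9744) = 0.3774; e^(−k₂t) = e^(−0.7997) = 0.4495.
C_B = 0.435×3.28/(0.357−0.435) × (0.3774−0.4495) = (-18.29)×(-0.07205) = 1.318 kmol/m³.

1.32 kmol/m³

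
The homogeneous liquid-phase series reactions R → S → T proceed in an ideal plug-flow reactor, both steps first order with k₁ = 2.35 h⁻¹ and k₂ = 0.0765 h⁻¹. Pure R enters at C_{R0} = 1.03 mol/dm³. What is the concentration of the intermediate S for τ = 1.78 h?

0.913 mol/dm³

For first-order series with pure R initially, C_S(τ) = k₁C_{R0}/(k₂−k₁)·(e^(−k₁τ) − e^(−k₂τ)).
e^(−k₁τ) = e^(−2.35×1.78) = e^(−4.183) = 0.01525; e^(−k₂τ) = e^(−0.1362) = 0.8727.
C_S = 2.35×1.03/(0.0765−2.35) × (0.01525−0.8727) = (-1.065)×(-0.8574) = 0.9129 mol/dm³.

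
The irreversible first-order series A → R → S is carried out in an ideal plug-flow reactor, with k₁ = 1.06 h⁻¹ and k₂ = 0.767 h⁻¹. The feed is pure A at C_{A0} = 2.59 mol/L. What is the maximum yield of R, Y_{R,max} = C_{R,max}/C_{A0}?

At the optimum, C_{R,max}/C_{A0} = (k₁/k₂)^[k₂/(k₂−k₁)].
= (1.06/0.767)^(0.767/(0.767−1.06)) = (1.382)^(-2.618) = 0.4287.

0.429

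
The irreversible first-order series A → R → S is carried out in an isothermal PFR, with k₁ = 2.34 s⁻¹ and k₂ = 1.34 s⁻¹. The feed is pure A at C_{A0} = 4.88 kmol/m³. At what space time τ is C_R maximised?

0.557 s

Setting dC_R/dτ = 0 gives τ_opt = ln(k₂/k₁)/(k₂−k₁).
= ln(1.34/2.34)/(1.34−2.34) = ln(0.5726)/-1.0000 = -0.5575/-1.0000 = 0.557 s.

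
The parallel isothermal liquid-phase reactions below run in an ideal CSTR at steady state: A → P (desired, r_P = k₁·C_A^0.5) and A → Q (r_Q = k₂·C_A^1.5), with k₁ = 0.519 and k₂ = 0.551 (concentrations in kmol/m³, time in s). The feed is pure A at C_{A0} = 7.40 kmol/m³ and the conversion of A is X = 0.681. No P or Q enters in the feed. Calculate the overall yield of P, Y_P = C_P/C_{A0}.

Exit C_A = C_{A0}(1−X) = 7.40×0.319 = 2.361 kmol/m³.
Rates in a CSTR are evaluated at the outlet concentration: r_P = 0.519×2.361^0.5 = 0.7974, r_Q = 0.551×2.361^1.5 = 1.998.
Fraction of consumed A going to P: r_P/(r_P+r_Q) = 0.2852.
C_P = 0.2852·C_{A0}·X = 0.2852×7.40×0.681 = 1.44 kmol/m³; Y_P = C_P/C_{A0} = 0.194.

0.194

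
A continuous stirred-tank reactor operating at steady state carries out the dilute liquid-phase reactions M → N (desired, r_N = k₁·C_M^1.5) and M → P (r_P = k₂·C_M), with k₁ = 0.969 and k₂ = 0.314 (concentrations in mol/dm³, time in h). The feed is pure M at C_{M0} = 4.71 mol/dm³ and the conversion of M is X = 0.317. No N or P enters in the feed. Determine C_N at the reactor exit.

Exit C_M = C_{M0}(1−X) = 4.71×0.683 = 3.217 mol/dm³.
Rates in a CSTR are evaluated at the outlet concentration: r_N = 0.969×3.217^1.5 = 5.591, r_P = 0.314×3.217 = 1.010.
Fraction of consumed M going to N: r_N/(r_N+r_P) = 0.8470.
C_N = 0.8470·C_{M0}·X = 0.8470×4.71×0.317 = 1.26 mol/dm³.

1.26 mol/dm³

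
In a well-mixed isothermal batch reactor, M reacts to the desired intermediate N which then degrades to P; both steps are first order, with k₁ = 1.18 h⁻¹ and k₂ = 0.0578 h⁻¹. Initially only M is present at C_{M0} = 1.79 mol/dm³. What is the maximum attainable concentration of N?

For a first-order series the maximum intermediate yield is C_{N,max}/C_{M0} = (k₁/k₂)^[k₂/(k₂−k₁)].
= (1.18/0.0578)^(0.0578/(0.0578−1.18)) = (20.42)^(-0.05151) = 0.8561.
C_{N,max} = 0.8561×1.79 = 1.53 mol/dm³.

1.53 mol/dm³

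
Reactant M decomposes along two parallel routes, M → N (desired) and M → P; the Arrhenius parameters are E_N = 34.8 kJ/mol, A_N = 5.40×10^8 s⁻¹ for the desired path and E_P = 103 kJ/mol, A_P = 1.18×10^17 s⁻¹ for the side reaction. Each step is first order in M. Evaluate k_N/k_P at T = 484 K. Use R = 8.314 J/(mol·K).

k_N/k_P = (A_N/A_P)·exp[−(E_N−E_P)/(RT)] = (A_N/A_P)·exp[(E_P−E_N)/(RT)].
(E_P−E_N)/(RT) = (103−34.8)×10³/(8.314×484) = 68200/4024 = 16.95.
k_N/k_P = (5.40×10^8/1.18×10^17)·exp(16.95) = 4.576×10^-9 × 2.294×10^7 = 0.105.
Since E_N < E_P, lowering the temperature improves selectivity toward N.

0.105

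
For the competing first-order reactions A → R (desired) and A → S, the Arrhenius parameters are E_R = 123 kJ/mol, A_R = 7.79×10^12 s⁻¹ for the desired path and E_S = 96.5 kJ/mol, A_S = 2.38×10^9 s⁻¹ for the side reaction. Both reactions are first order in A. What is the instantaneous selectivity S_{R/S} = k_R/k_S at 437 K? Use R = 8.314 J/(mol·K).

2.22

k_R/k_S = (A_R/A_S)·exp[−(E_R−E_S)/(RT)] = (A_R/A_S)·exp[(E_S−E_R)/(RT)].
(E_S−E_R)/(RT) = (96.5−123)×10³/(8.314×437) = -26500/3633 = -7.294.
k_R/k_S = (7.79×10^12/2.38×10^9)·exp(-7.294) = 3273 × 6.797×10^-4 = 2.22.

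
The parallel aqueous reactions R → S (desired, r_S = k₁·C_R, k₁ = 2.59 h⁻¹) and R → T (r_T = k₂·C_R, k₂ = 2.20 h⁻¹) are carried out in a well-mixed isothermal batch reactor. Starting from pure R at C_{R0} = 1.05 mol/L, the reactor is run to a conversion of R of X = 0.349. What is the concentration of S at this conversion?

0.198 mol/L

C_R = C_{R0}(1−X) = 0.6836 mol/L.
Both paths are first order in R, so the instantaneous fraction to S is constant: dC_S/d(−C_R) = k₁/(k₁+k₂) = 0.5407.
C_S = 0.5407·(C_{R0}−C_R) = 0.5407×0.3664 = 0.198 mol/L.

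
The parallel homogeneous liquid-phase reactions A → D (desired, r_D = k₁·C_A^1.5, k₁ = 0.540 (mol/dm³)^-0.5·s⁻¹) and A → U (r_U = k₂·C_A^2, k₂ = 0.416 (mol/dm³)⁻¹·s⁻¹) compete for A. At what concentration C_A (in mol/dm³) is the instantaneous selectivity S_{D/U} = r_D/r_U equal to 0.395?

10.8 mol/dm³

S_{D/U} = (k₁/k₂)·C_A^-0.5 ⇒ C_A = (S·k₂/k₁)^(-2).
= (0.395×0.416/0.540)^(-2) = (0.3043)^(-2) = 10.8 mol/dm³.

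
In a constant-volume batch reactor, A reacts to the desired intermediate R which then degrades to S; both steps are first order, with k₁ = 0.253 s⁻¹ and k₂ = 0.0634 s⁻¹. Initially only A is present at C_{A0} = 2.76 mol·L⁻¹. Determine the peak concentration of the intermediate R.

At the optimum, C_{R,max}/C_{A0} = (k₁/k₂)^[k₂/(k₂−k₁)].
= (0.253/0.0634)^(0.0634/(0.0634−0.253)) = (3.991)^(-0.3344) = 0.6295.
C_{R,max} = 0.6295×2.76 = 1.74 mol·L⁻¹.

1.74 mol·L⁻¹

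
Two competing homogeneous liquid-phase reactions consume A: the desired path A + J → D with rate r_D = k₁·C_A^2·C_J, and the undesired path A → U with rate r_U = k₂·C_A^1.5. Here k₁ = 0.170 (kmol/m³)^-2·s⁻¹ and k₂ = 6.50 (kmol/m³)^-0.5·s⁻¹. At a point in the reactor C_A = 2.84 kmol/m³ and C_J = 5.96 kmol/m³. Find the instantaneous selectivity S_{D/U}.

0.263

S_{D/U} = r_D/r_U = (k₁·C_A^2·C_J)/(k₂·C_A^1.5) = (k₁/k₂)·C_A^0.5·C_J.
= (0.170×2.840^2×5.960) / (6.50×2.840^1.5) = 8.172/31.11 = 0.263.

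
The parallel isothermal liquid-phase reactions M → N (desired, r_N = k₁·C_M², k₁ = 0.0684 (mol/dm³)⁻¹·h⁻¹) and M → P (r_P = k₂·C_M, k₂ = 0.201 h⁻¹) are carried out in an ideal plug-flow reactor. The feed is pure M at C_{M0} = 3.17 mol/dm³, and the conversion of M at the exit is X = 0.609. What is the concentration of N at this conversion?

0.814 mol/dm³

C_M = C_{M0}(1−X) = 1.239 mol/dm³.
Along a PFR/batch, dC_P/dC_M = −r_P/(r_N+r_P) = −k₂/(k₂+k₁·C_M).
Integrating from C_{M0} to C_M: C_P = (0.201/0.0684)·ln[(0.201+0.0684·3.17)/(0.201+0.0684·1.24)] = 2.939·ln(0.4178/0.2858) = 1.116 mol/dm³.
Then C_N = (C_{M0}−C_M) − C_P = 1.931 − 1.116 = 0.8143 mol/dm³.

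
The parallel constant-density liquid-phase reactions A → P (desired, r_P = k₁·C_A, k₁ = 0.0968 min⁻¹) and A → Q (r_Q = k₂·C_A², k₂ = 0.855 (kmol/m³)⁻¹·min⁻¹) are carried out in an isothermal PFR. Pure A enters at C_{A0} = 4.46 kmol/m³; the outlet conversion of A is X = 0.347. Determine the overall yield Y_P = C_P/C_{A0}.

C_A = C_{A0}(1−X) = 2.912 kmol/m³.
Along a PFR/batch, dC_P/dC_A = −r_P/(r_P+r_Q) = −k₁/(k₁+k₂·C_A).
Integrating from C_{A0} to C_A: C_P = (0.0968/0.855)·ln[(0.0968+0.855·4.46)/(0.0968+0.855·2.91)] = 0.1132·ln(3.910/2.587) = 0.04677 kmol/m³.
Y_P = C_P/C_{A0} = 0.04677/4.46 = 0.0105.

0.0105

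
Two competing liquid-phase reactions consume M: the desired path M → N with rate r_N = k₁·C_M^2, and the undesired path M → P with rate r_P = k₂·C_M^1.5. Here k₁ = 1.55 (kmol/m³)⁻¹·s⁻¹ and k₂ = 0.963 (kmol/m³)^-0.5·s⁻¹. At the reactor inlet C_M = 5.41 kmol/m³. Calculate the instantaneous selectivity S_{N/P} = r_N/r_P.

S_{N/P} = r_N/r_P = (k₁·C_M^2)/(k₂·C_M^1.5) = (k₁/k₂)·C_M^0.5.
= (1.55×5.410^2) / (0.963×5.410^1.5) = 45.37/12.12 = 3.74.
Since the desired path is higher order in M, keeping C_M high (PFR or concentrated feed) favours N.

3.74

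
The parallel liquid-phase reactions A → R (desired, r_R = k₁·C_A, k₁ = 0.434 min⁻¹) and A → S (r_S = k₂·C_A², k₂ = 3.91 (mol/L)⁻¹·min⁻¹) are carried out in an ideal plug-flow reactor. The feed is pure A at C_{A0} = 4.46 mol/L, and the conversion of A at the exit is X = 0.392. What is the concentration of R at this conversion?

C_A = C_{A0}(1−X) = 2.712 mol/L.
Along a PFR/batch, dC_R/dC_A = −r_R/(r_R+r_S) = −k₁/(k₁+k₂·C_A).
Integrating from C_{A0} to C_A: C_R = (0.434/3.91)·ln[(0.434+3.91·4.46)/(0.434+3.91·2.71)] = 0.1110·ln(17.87/11.04) = 0.05351 mol/L.

0.0535 mol/L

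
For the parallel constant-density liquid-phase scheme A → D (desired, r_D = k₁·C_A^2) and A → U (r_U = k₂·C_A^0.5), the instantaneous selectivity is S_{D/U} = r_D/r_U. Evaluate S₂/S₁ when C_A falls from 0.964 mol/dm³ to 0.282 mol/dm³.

0.158

S_{D/U} = (k₁/k₂)·C_A^1.5, so S₂/S₁ = (C_{A,2}/C_{A,1})^1.5.
= (0.282/0.964)^1.5 = (0.2925)^1.5 = 0.158.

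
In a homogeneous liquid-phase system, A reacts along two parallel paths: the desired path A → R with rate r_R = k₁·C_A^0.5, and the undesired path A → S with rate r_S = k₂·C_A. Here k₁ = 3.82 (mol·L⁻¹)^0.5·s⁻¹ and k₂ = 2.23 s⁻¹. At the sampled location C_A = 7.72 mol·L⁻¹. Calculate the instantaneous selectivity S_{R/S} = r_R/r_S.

0.617

S_{R/S} = r_R/r_S = (k₁·C_A^0.5)/(k₂·C_A) = (k₁/k₂)·C_A^-0.5.
= (3.82×7.720^0.5) / (2.23×7.720) = 10.61/17.22 = 0.617.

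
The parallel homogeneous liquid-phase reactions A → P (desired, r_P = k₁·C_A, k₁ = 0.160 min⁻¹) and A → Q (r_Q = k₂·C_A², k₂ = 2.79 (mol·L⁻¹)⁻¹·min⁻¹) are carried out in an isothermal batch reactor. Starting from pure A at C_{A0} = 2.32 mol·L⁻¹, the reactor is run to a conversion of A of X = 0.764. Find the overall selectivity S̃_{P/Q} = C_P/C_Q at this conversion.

0.0463

C_A = C_{A0}(1−X) = 0.5475 mol·L⁻¹.
Along a PFR/batch, dC_P/dC_A = −r_P/(r_P+r_Q) = −k₁/(k₁+k₂·C_A).
Integrating from C_{A0} to C_A: C_P = (0.160/2.79)·ln[(0.160+2.79·2.32)/(0.160+2.79·0.548)] = 0.05735·ln(6.633/1.688) = 0.07849 mol·L⁻¹.
C_Q = (C_{A0}−C_A)−C_P = 1.694 mol·L⁻¹; S̃_{P/Q} = 0.07849/1.694 = 0.0463.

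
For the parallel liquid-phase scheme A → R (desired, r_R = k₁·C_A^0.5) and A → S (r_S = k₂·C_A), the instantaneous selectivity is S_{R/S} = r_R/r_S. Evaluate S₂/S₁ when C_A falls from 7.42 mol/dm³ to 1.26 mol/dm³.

2.43

S_{R/S} = (k₁/k₂)·C_A^-0.5, so S₂/S₁ = (C_{A,2}/C_{A,1})^-0.5.
= (1.26/7.42)^(-0.5) = (0.1698)^(-0.5) = 2.43.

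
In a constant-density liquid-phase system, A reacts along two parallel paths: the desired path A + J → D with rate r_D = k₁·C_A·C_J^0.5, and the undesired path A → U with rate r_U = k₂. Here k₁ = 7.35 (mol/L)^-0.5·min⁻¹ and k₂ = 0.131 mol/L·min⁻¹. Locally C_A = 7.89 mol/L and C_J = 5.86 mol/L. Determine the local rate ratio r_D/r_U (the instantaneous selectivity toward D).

1072

S_{D/U} = r_D/r_U = (k₁·C_A·C_J^0.5)/(k₂) = (k₁/k₂)·C_A·C_J^0.5.
= (7.35×7.890×5.860^0.5) / (0.131) = 140.4/0.1310 = 1072.
Since the desired path is higher order in A, keeping C_A high (PFR or concentrated feed) favours D.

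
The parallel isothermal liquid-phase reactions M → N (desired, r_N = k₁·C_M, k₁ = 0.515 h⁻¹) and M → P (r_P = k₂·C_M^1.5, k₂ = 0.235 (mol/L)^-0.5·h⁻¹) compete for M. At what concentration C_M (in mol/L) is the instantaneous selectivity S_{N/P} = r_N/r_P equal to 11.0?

0.0397 mol/L

S_{N/P} = (k₁/k₂)·C_M^-0.5 ⇒ C_M = (S·k₂/k₁)^(-2).
= (11.0×0.235/0.515)^(-2) = (5.019)^(-2) = 0.0397 mol/L.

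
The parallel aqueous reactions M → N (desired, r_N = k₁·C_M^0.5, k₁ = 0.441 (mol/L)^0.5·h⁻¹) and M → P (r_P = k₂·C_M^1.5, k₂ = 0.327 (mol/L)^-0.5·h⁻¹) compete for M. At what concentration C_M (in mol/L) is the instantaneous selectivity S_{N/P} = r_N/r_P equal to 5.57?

S_{N/P} = (k₁/k₂)·C_M⁻¹ ⇒ C_M = (S·k₂/k₁)^(-1).
= (5.57×0.327/0.441)^(-1) = (4.130)^(-1) = 0.242 mol/L.

0.242 mol/L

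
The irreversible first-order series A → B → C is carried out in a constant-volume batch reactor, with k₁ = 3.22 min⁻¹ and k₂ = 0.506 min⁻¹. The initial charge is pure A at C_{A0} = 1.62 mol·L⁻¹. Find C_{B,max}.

1.15 mol·L⁻¹

For a first-order series the maximum intermediate yield is C_{B,max}/C_{A0} = (k₁/k₂)^[k₂/(k₂−k₁)].
= (3.22/0.506)^(0.506/(0.506−3.22)) = (6.364)^(-0.1864) = 0.7082.
C_{B,max} = 0.7082×1.62 = 1.15 mol·L⁻¹.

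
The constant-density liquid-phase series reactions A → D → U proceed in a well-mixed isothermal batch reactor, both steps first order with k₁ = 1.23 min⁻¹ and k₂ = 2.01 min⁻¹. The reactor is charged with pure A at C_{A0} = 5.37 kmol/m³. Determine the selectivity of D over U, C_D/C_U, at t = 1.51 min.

The intermediate concentration in a first-order A→B→C sequence is C_D = k₁C_{A0}(e^(−k₁t) − e^(−k₂t))/(k₂−k₁).
e^(−k₁t) = e^(−1.23×1.51) = e^(−1.857) = 0.1561; e^(−k₂t) = e^(−3.035) = 0.04807.
C_D = 1.23×5.37/(2.01−1.23) × (0.1561−0.04807) = 8.468×0.1080 = 0.9148 kmol/m³.
C_A = C_{A0}e^(−k₁t) = 0.8382 kmol/m³, so C_U = C_{A0}−C_A−C_D = 3.617 kmol/m³; C_D/C_U = 0.253.

0.253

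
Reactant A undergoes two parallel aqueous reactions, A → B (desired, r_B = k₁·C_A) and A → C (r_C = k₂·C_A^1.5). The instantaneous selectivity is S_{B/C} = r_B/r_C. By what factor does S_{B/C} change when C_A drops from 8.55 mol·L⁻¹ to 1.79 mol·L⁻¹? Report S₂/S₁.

2.19

S_{B/C} = (k₁/k₂)·C_A^-0.5, so S₂/S₁ = (C_{A,2}/C_{A,1})^-0.5.
= (1.79/8.55)^(-0.5) = (0.2094)^(-0.5) = 2.19.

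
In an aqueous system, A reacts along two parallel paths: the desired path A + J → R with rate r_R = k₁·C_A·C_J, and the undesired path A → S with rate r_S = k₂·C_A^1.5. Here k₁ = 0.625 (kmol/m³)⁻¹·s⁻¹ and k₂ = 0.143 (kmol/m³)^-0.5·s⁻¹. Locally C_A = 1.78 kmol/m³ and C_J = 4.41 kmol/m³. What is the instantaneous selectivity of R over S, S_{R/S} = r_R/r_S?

14.4

S_{R/S} = r_R/r_S = (k₁·C_A·C_J)/(k₂·C_A^1.5) = (k₁/k₂)·C_A^-0.5·C_J.
= (0.625×1.780×4.410) / (0.143×1.780^1.5) = 4.906/0.3396 = 14.4.
The undesired path is higher order in A, so low C_A (CSTR or dilute feed) favours R.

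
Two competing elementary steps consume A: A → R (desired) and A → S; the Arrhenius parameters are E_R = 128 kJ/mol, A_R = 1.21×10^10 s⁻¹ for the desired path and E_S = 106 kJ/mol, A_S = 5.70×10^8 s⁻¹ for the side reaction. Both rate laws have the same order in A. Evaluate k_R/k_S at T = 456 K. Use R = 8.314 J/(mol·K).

0.0641

With equal orders, S_{R/S} = k_R/k_S = (A_R/A_S)·exp[(E_S−E_R)/(RT)].
(E_S−E_R)/(RT) = (106−128)×10³/(8.314×456) = -22000/3791 = -5.803.
k_R/k_S = (1.21×10^10/5.70×10^8)·exp(-5.803) = 21.23 × 0.003019 = 0.0641.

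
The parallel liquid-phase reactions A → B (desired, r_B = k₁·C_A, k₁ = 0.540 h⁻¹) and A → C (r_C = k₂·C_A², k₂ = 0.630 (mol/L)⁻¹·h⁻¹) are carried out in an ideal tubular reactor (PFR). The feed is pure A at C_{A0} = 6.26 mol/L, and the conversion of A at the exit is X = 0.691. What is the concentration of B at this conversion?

0.802 mol/L

C_A = C_{A0}(1−X) = 1.934 mol/L.
Along a PFR/batch, dC_B/dC_A = −r_B/(r_B+r_C) = −k₁/(k₁+k₂·C_A).
Integrating from C_{A0} to C_A: C_B = (0.540/0.630)·ln[(0.540+0.630·6.26)/(0.540+0.630·1.93)] = 0.8571·ln(4.484/1.759) = 0.8022 mol/L.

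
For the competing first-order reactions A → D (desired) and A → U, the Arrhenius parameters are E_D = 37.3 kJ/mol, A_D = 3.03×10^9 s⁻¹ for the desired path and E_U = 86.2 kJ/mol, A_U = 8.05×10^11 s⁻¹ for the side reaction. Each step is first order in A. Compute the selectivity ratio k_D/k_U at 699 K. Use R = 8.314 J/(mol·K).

k_D/k_U = (A_D/A_U)·exp[−(E_D−E_U)/(RT)] = (A_D/A_U)·exp[(E_U−E_D)/(RT)].
(E_U−E_D)/(RT) = (86.2−37.3)×10³/(8.314×699) = 48900/5811 = 8.414.
k_D/k_U = (3.03×10^9/8.05×10^11)·exp(8.414) = 0.003764 × 4511 = 17.0.
Since E_D < E_U, lowering the temperature improves selectivity toward D.

17.0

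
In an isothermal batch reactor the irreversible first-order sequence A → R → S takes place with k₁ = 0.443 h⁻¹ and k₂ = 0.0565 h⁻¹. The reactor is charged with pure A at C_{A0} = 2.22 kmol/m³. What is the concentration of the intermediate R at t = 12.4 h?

For first-order series with pure A initially, C_R(t) = k₁C_{A0}/(k₂−k₁)·(e^(−k₁t) − e^(−k₂t)).
e^(−k₁t) = e^(−0.443×12.4) = e^(−5.493) = 0.004115; e^(−k₂t) = e^(−0.7006) = 0.4963.
C_R = 0.443×2.22/(0.0565−0.443) × (0.004115−0.4963) = (-2.545)×(-0.4922) = 1.252 kmol/m³.

1.25 kmol/m³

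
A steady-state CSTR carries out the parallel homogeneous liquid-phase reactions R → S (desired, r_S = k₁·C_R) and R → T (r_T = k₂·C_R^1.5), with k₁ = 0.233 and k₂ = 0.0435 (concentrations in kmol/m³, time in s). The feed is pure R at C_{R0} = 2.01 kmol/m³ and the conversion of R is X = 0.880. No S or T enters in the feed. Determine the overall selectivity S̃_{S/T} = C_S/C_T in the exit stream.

Exit C_R = C_{R0}(1−X) = 2.01×0.120 = 0.2412 kmol/m³.
In a CSTR the entire volume is at exit conditions, so r_S = 0.233×0.2412 = 0.05620 and r_T = 0.0435×0.2412^1.5 = 0.005153.
Overall selectivity = C_S/C_T = r_Sτ/(r_Tτ) = r_S/r_T = 10.9.

10.9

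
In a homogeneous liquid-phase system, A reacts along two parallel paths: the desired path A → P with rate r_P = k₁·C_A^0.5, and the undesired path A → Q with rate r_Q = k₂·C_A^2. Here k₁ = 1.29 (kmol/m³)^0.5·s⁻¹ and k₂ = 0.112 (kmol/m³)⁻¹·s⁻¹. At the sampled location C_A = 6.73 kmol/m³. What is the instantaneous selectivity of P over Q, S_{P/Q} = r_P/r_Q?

S_{P/Q} = r_P/r_Q = (k₁·C_A^0.5)/(k₂·C_A^2) = (k₁/k₂)·C_A^-1.5.
= (1.29×6.730^0.5) / (0.112×6.730^2) = 3.347/5.073 = 0.660.
The undesired path is higher order in A, so low C_A (CSTR or dilute feed) favours P.

0.660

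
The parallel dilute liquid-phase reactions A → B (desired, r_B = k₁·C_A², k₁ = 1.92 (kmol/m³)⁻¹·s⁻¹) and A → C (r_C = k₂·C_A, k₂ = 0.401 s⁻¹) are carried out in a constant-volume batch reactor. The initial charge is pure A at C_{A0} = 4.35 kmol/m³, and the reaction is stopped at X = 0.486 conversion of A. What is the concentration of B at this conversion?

1.98 kmol/m³

C_A = C_{A0}(1−X) = 2.236 kmol/m³.
Along a PFR/batch, dC_C/dC_A = −r_C/(r_B+r_C) = −k₂/(k₂+k₁·C_A).
Integrating from C_{A0} to C_A: C_C = (0.401/1.92)·ln[(0.401+1.92·4.35)/(0.401+1.92·2.24)] = 0.2089·ln(8.753/4.694) = 0.1301 kmol/m³.
Then C_B = (C_{A0}−C_A) − C_C = 2.114 − 0.1301 = 1.984 kmol/m³.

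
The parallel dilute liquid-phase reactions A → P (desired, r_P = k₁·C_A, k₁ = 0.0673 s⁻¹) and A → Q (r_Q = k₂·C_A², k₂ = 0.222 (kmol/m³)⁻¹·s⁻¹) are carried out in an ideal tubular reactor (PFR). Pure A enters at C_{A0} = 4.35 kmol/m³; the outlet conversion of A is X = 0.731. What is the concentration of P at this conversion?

C_A = C_{A0}(1−X) = 1.170 kmol/m³.
Along a PFR/batch, dC_P/dC_A = −r_P/(r_P+r_Q) = −k₁/(k₁+k₂·C_A).
Integrating from C_{A0} to C_A: C_P = (0.0673/0.222)·ln[(0.0673+0.222·4.35)/(0.0673+0.222·1.17)] = 0.3032·ln(1.033/0.3271) = 0.3486 kmol/m³.

0.349 kmol/m³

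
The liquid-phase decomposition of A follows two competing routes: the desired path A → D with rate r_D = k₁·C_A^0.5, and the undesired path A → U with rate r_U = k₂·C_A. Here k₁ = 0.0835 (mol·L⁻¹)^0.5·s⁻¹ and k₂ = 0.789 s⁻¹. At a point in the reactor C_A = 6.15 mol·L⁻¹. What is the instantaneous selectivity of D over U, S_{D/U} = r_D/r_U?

0.0427

S_{D/U} = r_D/r_U = (k₁·C_A^0.5)/(k₂·C_A) = (k₁/k₂)·C_A^-0.5.
= (0.0835×6.150^0.5) / (0.789×6.150) = 0.2071/4.852 = 0.0427.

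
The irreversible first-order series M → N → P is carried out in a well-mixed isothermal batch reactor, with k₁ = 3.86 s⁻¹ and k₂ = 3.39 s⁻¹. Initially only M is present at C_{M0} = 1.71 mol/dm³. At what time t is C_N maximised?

For first-order series the maximum of C_N occurs at t_opt = ln(k₂/k₁)/(k₂−k₁).
= ln(3.39/3.86)/(3.39−3.86) = ln(0.8782)/-0.4700 = -0.1298/-0.4700 = 0.276 s.

0.276 s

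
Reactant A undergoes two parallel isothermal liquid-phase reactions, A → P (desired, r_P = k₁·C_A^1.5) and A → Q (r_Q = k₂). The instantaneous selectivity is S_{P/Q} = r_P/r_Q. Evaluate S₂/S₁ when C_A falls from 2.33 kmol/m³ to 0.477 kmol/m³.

0.0926

S_{P/Q} = (k₁/k₂)·C_A^1.5, so S₂/S₁ = (C_{A,2}/C_{A,1})^1.5.
= (0.477/2.33)^1.5 = (0.2047)^1.5 = 0.0926.
Selectivity toward P falls as C_A falls — high-concentration operation is favoured.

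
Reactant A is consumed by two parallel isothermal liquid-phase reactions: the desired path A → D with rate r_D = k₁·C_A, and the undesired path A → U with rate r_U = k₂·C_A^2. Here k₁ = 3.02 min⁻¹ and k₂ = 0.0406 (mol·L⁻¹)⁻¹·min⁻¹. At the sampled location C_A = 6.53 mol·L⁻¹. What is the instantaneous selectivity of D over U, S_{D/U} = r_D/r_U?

11.4

S_{D/U} = r_D/r_U = (k₁·C_A)/(k₂·C_A^2) = (k₁/k₂)·C_A⁻¹.
= (3.02×6.530) / (0.0406×6.530^2) = 19.72/1.731 = 11.4.
The undesired path is higher order in A, so low C_A (CSTR or dilute feed) favours D.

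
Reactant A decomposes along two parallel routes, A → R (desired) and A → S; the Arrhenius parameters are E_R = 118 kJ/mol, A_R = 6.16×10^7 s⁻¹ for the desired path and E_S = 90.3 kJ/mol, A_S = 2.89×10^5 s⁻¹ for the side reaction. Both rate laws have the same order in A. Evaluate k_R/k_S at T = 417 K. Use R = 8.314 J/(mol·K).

k_R/k_S = (A_R/A_S)·exp[−(E_R−E_S)/(RT)] = (A_R/A_S)·exp[(E_S−E_R)/(RT)].
(E_S−E_R)/(RT) = (90.3−118)×10³/(8.314×417) = -27700/3467 = -7.990.
k_R/k_S = (6.16×10^7/2.89×10^5)·exp(-7.990) = 213.1 × 3.389×10^-4 = 0.0722.
Since E_R > E_S, raising the temperature improves selectivity toward R.

0.0722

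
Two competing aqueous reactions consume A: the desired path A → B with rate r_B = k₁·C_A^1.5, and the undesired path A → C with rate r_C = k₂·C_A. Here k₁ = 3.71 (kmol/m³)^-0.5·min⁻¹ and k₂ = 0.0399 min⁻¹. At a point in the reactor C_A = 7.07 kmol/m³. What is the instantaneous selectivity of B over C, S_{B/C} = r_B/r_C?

247

S_{B/C} = r_B/r_C = (k₁·C_A^1.5)/(k₂·C_A) = (k₁/k₂)·C_A^0.5.
= (3.71×7.070^1.5) / (0.0399×7.070) = 69.74/0.2821 = 247.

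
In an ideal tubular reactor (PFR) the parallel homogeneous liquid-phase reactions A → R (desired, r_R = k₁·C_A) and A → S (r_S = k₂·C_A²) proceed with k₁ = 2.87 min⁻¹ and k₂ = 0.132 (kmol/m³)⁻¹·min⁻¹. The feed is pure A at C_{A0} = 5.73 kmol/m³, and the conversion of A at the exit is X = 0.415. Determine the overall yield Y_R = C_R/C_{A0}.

C_A = C_{A0}(1−X) = 3.352 kmol/m³.
Along a PFR/batch, dC_R/dC_A = −r_R/(r_R+r_S) = −k₁/(k₁+k₂·C_A).
Integrating from C_{A0} to C_A: C_R = (2.87/0.132)·ln[(2.87+0.132·5.73)/(2.87+0.132·3.35)] = 21.74·ln(3.626/3.312) = 1.968 kmol/m³.
Y_R = C_R/C_{A0} = 1.968/5.73 = 0.344.

0.344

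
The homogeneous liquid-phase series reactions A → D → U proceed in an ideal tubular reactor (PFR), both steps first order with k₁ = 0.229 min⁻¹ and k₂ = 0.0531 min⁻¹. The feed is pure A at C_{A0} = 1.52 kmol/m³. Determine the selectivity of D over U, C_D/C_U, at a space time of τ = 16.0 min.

Solving the coupled first-order balances gives C_D(τ) = [k₁/(k₂−k₁)]·C_{A0}·(e^(−k₁τ) − e^(−k₂τ)).
e^(−k₁τ) = e^(−0.229×16.0) = e^(−3.664) = 0.02563; e^(−k₂τ) = e^(−0.8496) = 0.4276.
C_D = 0.229×1.52/(0.0531−0.229) × (0.02563−0.4276) = (-1.979)×(-0.4020) = 0.7954 kmol/m³.
C_A = C_{A0}e^(−k₁τ) = 0.03896 kmol/m³, so C_U = C_{A0}−C_A−C_D = 0.6856 kmol/m³; C_D/C_U = 1.16.

1.16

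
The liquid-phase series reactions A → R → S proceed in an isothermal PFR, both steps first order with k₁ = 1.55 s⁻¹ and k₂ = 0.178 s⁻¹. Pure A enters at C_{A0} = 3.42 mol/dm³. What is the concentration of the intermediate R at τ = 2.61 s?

2.36 mol/dm³

Solving the coupled first-order balances gives C_R(τ) = [k₁/(k₂−k₁)]·C_{A0}·(e^(−k₁τ) − e^(−k₂τ)).
e^(−k₁τ) = e^(−1.55×2.61) = e^(−4.045) = 0.01750; e^(−k₂τ) = e^(−0.4646) = 0.6284.
C_R = 1.55×3.42/(0.178−1.55) × (0.01750−0.6284) = (-3.864)×(-0.6109) = 2.360 mol/dm³.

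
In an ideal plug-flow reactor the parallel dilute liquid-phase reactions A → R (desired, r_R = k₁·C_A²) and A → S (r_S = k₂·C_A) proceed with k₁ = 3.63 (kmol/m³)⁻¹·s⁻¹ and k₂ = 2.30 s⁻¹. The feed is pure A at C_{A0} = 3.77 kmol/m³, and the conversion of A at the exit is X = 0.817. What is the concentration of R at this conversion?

2.32 kmol/m³

C_A = C_{A0}(1−X) = 0.6899 kmol/m³.
Along a PFR/batch, dC_S/dC_A = −r_S/(r_R+r_S) = −k₂/(k₂+k₁·C_A).
Integrating from C_{A0} to C_A: C_S = (2.30/3.63)·ln[(2.30+3.63·3.77)/(2.30+3.63·0.690)] = 0.6336·ln(15.99/4.804) = 0.7617 kmol/m³.
Then C_R = (C_{A0}−C_A) − C_S = 3.080 − 0.7617 = 2.318 kmol/m³.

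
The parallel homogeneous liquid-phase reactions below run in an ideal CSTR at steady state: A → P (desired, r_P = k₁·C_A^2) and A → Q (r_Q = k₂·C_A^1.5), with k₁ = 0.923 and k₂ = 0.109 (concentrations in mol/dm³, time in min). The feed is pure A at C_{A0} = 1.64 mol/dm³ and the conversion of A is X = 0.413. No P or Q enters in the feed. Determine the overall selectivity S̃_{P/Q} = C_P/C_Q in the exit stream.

8.31

Exit C_A = C_{A0}(1−X) = 1.64×0.587 = 0.9627 mol/dm³.
Rates in a CSTR are evaluated at the outlet concentration: r_P = 0.923×0.9627^2 = 0.8554, r_Q = 0.109×0.9627^1.5 = 0.1030.
Overall selectivity = C_P/C_Q = r_Pτ/(r_Qτ) = r_P/r_Q = 8.31.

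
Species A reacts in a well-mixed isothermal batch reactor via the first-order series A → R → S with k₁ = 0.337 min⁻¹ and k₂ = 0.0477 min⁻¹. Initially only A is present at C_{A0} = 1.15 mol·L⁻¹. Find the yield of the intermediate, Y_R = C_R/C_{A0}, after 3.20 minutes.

The intermediate concentration in a first-order A→B→C sequence is C_R = k₁C_{A0}(e^(−k₁t) − e^(−k₂t))/(k₂−k₁).
e^(−k₁t) = e^(−0.337×3.20) = e^(−1.078) = 0.3401; e^(−k₂t) = e^(−0.1526) = 0.8584.
C_R = 0.337×1.15/(0.0477−0.337) × (0.3401−0.8584) = (-1.340)×(-0.5183) = 0.6943 mol·L⁻¹.
Y_R = C_R/C_{A0} = 0.6943/1.15 = 0.604.

0.604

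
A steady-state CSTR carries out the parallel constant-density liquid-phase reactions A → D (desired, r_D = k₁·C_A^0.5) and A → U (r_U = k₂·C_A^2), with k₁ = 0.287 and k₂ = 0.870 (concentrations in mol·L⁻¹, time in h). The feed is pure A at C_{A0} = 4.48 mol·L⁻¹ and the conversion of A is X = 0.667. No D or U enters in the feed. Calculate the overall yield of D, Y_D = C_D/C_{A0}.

0.102

Exit C_A = C_{A0}(1−X) = 4.48×0.333 = 1.492 mol·L⁻¹.
In a CSTR the entire volume is at exit conditions, so r_D = 0.287×1.492^0.5 = 0.3505 and r_U = 0.870×1.492^2 = 1.936.
Fraction of consumed A going to D: r_D/(r_D+r_U) = 0.1533.
C_D = 0.1533·C_{A0}·X = 0.1533×4.48×0.667 = 0.458 mol·L⁻¹; Y_D = C_D/C_{A0} = 0.102.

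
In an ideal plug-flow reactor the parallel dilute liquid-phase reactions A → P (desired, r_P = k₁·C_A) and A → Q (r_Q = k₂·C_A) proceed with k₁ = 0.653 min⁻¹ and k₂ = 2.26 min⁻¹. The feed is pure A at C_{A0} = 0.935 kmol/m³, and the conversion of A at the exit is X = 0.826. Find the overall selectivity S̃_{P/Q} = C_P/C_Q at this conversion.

0.289

C_A = C_{A0}(1−X) = 0.1627 kmol/m³.
Both paths are first order in A, so the instantaneous fraction to P is constant: dC_P/d(−C_A) = k₁/(k₁+k₂) = 0.2242.
C_P = 0.2242·(C_{A0}−C_A) = 0.2242×0.7723 = 0.173 kmol/m³.
C_Q = (C_{A0}−C_A)−C_P = 0.5992 kmol/m³; S̃_{P/Q} = 0.1731/0.5992 = 0.289.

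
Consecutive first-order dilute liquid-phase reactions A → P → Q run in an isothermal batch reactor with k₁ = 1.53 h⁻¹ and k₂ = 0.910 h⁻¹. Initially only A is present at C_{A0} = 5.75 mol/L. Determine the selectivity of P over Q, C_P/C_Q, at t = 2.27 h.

Solving the coupled first-order balances gives C_P(t) = [k₁/(k₂−k₁)]·C_{A0}·(e^(−k₁t) − e^(−k₂t)).
e^(−k₁t) = e^(−1.53×2.27) = e^(−3.473) = 0.03102; e^(−k₂t) = e^(−2.066) = 0.1267.
C_P = 1.53×5.75/(0.910−1.53) × (0.03102−0.1267) = (-14.19)×(-0.09571) = 1.358 mol/L.
C_A = C_{A0}e^(−k₁t) = 0.1784 mol/L, so C_Q = C_{A0}−C_A−C_P = 4.214 mol/L; C_P/C_Q = 0.322.

0.322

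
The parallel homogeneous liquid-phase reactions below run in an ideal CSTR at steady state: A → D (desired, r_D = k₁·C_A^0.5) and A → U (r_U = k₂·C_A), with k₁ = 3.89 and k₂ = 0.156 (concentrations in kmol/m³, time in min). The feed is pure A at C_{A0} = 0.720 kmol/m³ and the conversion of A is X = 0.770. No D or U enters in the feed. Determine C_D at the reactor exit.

0.545 kmol/m³

Exit C_A = C_{A0}(1−X) = 0.720×0.230 = 0.1656 kmol/m³.
A CSTR operates uniformly at the exit composition, giving r_D = 1.583 and r_U = 0.02583 (each k·C_A^n at C_A = 0.1656).
Fraction of consumed A going to D: r_D/(r_D+r_U) = 0.9839.
C_D = 0.9839·C_{A0}·X = 0.9839×0.720×0.770 = 0.545 kmol/m³.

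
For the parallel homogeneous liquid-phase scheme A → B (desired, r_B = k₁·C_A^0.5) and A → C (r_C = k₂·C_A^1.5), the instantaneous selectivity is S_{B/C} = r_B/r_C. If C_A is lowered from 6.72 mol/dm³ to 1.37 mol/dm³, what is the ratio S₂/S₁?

S_{B/C} = (k₁/k₂)·C_A⁻¹, so S₂/S₁ = (C_{A,2}/C_{A,1})⁻¹.
= 6.72/1.37 = 4.91.

4.91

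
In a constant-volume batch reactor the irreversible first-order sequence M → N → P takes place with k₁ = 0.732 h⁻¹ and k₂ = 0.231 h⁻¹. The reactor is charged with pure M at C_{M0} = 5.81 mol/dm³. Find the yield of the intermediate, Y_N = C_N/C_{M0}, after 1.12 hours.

The intermediate concentration in a first-order A→B→C sequence is C_N = k₁C_{M0}(e^(−k₁t) − e^(−k₂t))/(k₂−k₁).
e^(−k₁t) = e^(−0.732×1.12) = e^(−0.8198) = 0.4405; e^(−k₂t) = e^(−0.2587) = 0.7720.
C_N = 0.732×5.81/(0.231−0.732) × (0.4405−0.7720) = (-8.489)×(-0.3315) = 2.814 mol/dm³.
Y_N = C_N/C_{M0} = 2.814/5.81 = 0.484.

0.484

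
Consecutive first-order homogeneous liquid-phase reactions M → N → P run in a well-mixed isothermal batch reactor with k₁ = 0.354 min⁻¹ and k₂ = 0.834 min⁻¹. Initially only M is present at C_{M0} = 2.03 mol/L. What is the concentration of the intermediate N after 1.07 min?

Solving the coupled first-order balances gives C_N(t) = [k₁/(k₂−k₁)]·C_{M0}·(e^(−k₁t) − e^(−k₂t)).
e^(−k₁t) = e^(−0.354×1.07) = e^(−0.3788) = 0.6847; e^(−k₂t) = e^(−0.8924) = 0.4097.
C_N = 0.354×2.03/(0.834−0.354) × (0.6847−0.4097) = 1.497×0.2750 = 0.4117 mol/L.

0.412 mol/L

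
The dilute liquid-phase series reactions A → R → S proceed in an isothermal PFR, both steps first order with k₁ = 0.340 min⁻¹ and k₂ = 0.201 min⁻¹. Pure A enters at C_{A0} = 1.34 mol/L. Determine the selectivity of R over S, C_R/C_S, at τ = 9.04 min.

0.425

The intermediate concentration in a first-order A→B→C sequence is C_R = k₁C_{A0}(e^(−k₁τ) − e^(−k₂τ))/(k₂−k₁).
e^(−k₁τ) = e^(−0.340×9.04) = e^(−3.074) = 0.04625; e^(−k₂τ) = e^(−1.817) = 0.1625.
C_R = 0.340×1.34/(0.201−0.340) × (0.04625−0.1625) = (-3.278)×(-0.1163) = 0.3810 mol/L.
C_A = C_{A0}e^(−k₁τ) = 0.06198 mol/L, so C_S = C_{A0}−C_A−C_R = 0.8970 mol/L; C_R/C_S = 0.425.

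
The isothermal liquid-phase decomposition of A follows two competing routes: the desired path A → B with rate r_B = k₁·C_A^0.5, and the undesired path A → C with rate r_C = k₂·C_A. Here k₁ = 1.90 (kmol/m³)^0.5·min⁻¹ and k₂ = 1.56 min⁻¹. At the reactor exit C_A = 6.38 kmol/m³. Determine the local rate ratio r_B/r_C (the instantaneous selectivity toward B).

S_{B/C} = r_B/r_C = (k₁·C_A^0.5)/(k₂·C_A) = (k₁/k₂)·C_A^-0.5.
= (1.90×6.380^0.5) / (1.56×6.380) = 4.799/9.953 = 0.482.

0.482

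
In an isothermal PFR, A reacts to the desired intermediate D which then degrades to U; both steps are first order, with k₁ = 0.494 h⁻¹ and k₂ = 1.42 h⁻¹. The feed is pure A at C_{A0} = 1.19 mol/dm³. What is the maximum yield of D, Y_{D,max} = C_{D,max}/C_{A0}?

0.198

At the optimum, C_{D,max}/C_{A0} = (k₁/k₂)^[k₂/(k₂−k₁)].
= (0.494/1.42)^(1.42/(1.42−0.494)) = (0.3479)^(1.533) = 0.1981.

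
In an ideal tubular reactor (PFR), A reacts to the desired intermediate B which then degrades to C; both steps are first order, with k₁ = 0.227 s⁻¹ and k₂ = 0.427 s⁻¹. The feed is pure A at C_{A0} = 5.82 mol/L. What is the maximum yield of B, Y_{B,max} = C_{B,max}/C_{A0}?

For a first-order series the maximum intermediate yield is C_{B,max}/C_{A0} = (k₁/k₂)^[k₂/(k₂−k₁)].
= (0.227/0.427)^(0.427/(0.427−0.227)) = (0.5316)^(2.135) = 0.2595.

0.260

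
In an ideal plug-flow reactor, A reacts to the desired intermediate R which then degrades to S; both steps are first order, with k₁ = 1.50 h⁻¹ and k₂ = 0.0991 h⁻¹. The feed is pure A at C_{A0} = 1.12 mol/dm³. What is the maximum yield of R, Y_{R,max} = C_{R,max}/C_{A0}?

0.825

At the optimum, C_{R,max}/C_{A0} = (k₁/k₂)^[k₂/(k₂−k₁)].
= (1.50/0.0991)^(0.0991/(0.0991−1.50)) = (15.14)^(-0.07074) = 0.8251.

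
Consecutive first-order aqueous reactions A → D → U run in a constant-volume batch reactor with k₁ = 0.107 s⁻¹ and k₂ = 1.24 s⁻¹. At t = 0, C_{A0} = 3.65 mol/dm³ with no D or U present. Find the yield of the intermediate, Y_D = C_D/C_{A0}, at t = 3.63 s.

0.0630

For first-order series with pure A initially, C_D(t) = k₁C_{A0}/(k₂−k₁)·(e^(−k₁t) − e^(−k₂t)).
e^(−k₁t) = e^(−0.107×3.63) = e^(−0.3884) = 0.6781; e^(−k₂t) = e^(−4.501) = 0.01110.
C_D = 0.107×3.65/(1.24−0.107) × (0.6781−0.01110) = 0.3447×0.6670 = 0.2299 mol/dm³.
Y_D = C_D/C_{A0} = 0.2299/3.65 = 0.0630.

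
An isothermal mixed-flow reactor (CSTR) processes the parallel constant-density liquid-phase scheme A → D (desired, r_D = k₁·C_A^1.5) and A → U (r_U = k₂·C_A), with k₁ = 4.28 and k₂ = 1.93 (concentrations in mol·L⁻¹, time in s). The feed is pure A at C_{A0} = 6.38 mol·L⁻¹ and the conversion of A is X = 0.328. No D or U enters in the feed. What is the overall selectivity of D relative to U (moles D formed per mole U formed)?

Exit C_A = C_{A0}(1−X) = 6.38×0.672 = 4.287 mol·L⁻¹.
Rates in a CSTR are evaluated at the outlet concentration: r_D = 4.28×4.287^1.5 = 38.00, r_U = 1.93×4.287 = 8.275.
Overall selectivity = C_D/C_U = r_Dτ/(r_Uτ) = r_D/r_U = 4.59.

4.59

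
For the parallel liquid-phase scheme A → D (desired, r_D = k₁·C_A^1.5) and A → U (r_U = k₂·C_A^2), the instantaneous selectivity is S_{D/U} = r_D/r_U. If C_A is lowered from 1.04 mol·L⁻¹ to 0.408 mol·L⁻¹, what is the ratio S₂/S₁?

1.60

S_{D/U} = (k₁/k₂)·C_A^-0.5, so S₂/S₁ = (C_{A,2}/C_{A,1})^-0.5.
= (0.408/1.04)^(-0.5) = (0.3923)^(-0.5) = 1.60.
Selectivity toward D rises as C_A falls — low-concentration operation is favoured.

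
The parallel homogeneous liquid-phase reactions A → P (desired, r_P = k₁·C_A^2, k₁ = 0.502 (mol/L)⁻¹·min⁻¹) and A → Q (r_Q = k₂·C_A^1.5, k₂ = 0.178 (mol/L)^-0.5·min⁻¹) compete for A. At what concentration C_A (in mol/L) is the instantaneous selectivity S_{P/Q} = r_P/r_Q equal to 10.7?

14.4 mol/L

S_{P/Q} = (k₁/k₂)·C_A^0.5 ⇒ C_A = (S·k₂/k₁)^(2).
= (10.7×0.178/0.502)^(2) = (3.794)^(2) = 14.4 mol/L.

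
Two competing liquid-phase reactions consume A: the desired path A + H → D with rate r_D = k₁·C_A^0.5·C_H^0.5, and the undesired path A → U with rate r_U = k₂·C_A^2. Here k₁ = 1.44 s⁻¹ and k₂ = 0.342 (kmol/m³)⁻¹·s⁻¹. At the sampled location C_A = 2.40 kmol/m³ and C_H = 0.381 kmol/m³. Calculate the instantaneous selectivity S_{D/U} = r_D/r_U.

S_{D/U} = r_D/r_U = (k₁·C_A^0.5·C_H^0.5)/(k₂·C_A^2) = (k₁/k₂)·C_A^-1.5·C_H^0.5.
= (1.44×2.400^0.5×0.3810^0.5) / (0.342×2.400^2) = 1.377/1.970 = 0.699.
The undesired path is higher order in A, so low C_A (CSTR or dilute feed) favours D.

0.699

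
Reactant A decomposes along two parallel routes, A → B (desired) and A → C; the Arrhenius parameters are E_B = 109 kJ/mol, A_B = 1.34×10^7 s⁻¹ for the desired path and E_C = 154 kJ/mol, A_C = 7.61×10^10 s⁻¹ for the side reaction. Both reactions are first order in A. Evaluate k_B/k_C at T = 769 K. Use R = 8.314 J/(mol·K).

With equal orders, S_{B/C} = k_B/k_C = (A_B/A_C)·exp[(E_C−E_B)/(RT)].
(E_C−E_B)/(RT) = (154−109)×10³/(8.314×769) = 45000/6393 = 7.038.
k_B/k_C = (1.34×10^7/7.61×10^10)·exp(7.038) = 1.761×10^-4 × 1140 = 0.201.

0.201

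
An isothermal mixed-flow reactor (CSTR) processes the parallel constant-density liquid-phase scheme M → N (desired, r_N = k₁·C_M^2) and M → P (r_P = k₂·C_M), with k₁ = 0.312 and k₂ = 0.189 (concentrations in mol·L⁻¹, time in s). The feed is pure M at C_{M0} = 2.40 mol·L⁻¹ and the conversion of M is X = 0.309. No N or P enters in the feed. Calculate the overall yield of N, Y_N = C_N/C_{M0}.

0.226

Exit C_M = C_{M0}(1−X) = 2.40×0.691 = 1.658 mol·L⁻¹.
Rates in a CSTR are evaluated at the outlet concentration: r_N = 0.312×1.658^2 = 0.8581, r_P = 0.189×1.658 = 0.3134.
Fraction of consumed M going to N: r_N/(r_N+r_P) = 0.7325.
C_N = 0.7325·C_{M0}·X = 0.7325×2.40×0.309 = 0.543 mol·L⁻¹; Y_N = C_N/C_{M0} = 0.226.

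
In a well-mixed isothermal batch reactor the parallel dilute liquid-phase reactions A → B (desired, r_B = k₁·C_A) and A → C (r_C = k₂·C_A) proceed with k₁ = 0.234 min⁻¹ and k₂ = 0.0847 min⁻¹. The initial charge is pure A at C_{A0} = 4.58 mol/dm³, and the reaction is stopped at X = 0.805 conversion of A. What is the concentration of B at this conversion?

C_A = C_{A0}(1−X) = 0.8931 mol/dm³.
Both paths are first order in A, so the instantaneous fraction to B is constant: dC_B/d(−C_A) = k₁/(k₁+k₂) = 0.7342.
C_B = 0.7342·(C_{A0}−C_A) = 0.7342×3.687 = 2.71 mol/dm³.

2.71 mol/dm³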